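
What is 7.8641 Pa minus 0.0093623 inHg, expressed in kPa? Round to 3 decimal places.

-0.024 kPa

7.8641 Pa = 0.00786410 kPa and 0.0093623 inHg = 0.0317044 kPa.
0.00786410 − 0.0317044 ≈ -0.024 kPa.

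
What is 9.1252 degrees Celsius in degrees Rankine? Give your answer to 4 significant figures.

508.1 degrees Rankine

°R = (°C + 273.15) × 9/5.
Applying the formula gives 508.1 °R.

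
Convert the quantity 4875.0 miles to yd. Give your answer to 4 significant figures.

8.580 × 10^6 yd

1 mi = 1760.00 yd.
Then 4875.0 × 1760.00 ≈ 8.580 × 10^6 yd.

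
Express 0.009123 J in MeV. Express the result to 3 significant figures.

1 J = 6.24151e+12 MeV.
So 0.009123 × 6.24151e+12 ≈ 5.69e+10 MeV.

5.69e+10 MeV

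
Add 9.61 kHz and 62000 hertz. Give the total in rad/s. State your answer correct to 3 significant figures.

9.61 kHz = 60381.4 rad/s and 62000 Hz = 389557 rad/s.
60381.4 + 389557 ≈ 450000 rad/s.

450000 rad/s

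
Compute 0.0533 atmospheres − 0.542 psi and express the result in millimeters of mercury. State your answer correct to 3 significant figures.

12.5 millimeters of mercury

0.0533 atm = 40.5080 mmHg and 0.542 psi = 28.0295 mmHg.
40.5080 − 28.0295 ≈ 12.5 mmHg.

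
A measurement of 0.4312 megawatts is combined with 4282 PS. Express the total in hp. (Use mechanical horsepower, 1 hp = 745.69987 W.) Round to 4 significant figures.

4802 horsepower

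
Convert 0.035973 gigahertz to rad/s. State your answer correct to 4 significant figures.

1 gigahertz = 6.28319 × 10^9 rad/s.
Thus 0.035973 × 6.28319 × 10^9 ≈ 2.260 × 10^8 rad/s.

2.260 × 10^8 rad/s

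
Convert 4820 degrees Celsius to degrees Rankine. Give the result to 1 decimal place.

9167.7 °R

°R = (°C + 273.15) × 9/5.
Applying the formula gives 9167.7 °R.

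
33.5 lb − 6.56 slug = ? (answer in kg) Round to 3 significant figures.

-80.5 kg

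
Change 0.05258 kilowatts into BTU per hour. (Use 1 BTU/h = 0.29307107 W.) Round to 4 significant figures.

179.4 BTU/h

1 kW = 3412.14 BTU per hour.
Thus 0.05258 × 3412.14 ≈ 179.4 BTU/h.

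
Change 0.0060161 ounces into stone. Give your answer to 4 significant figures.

2.686 × 10^-5 st

1 ounce = 0.00446429 st.
Thus 0.0060161 × 0.00446429 ≈ 2.686 × 10^-5 st.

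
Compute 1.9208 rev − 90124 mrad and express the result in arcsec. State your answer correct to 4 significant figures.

1.9208 rev = 2.48936 × 10^6 arcsec and 90124 mrad = 1.85894 × 10^7 arcsec.
2.48936 × 10^6 − 1.85894 × 10^7 ≈ -1.610 × 10^7 arcsec.

-1.610 × 10^7 arcsec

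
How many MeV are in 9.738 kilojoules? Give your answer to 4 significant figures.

1 kJ = 6.24151 × 10^15 megaelectronvolts.
Thus 9.738 × 6.24151 × 10^15 ≈ 6.078 × 10^16 MeV.

6.078 × 10^16 megaelectronvolts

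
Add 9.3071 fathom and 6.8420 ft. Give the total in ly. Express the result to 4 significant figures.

2.020 × 10^-15 light-years

9.3071 fathom = 1.79910 × 10^-15 ly and 6.8420 ft = 2.20431 × 10^-16 ly.
1.79910 × 10^-15 + 2.20431 × 10^-16 ≈ 2.020 × 10^-15 ly.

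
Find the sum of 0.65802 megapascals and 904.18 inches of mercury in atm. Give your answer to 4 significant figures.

0.65802 MPa = 6.49415 atm and 904.18 inHg = 30.2187 atm.
6.49415 + 30.2187 ≈ 36.71 atm.

36.71 atm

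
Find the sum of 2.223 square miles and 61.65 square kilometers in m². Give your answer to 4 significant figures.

2.223 mi² = 5.75754e+6 m² and 61.65 km² = 6.16500e+7 m².
5.75754e+6 + 6.16500e+7 ≈ 6.741e+7 m².

6.741e+7 m²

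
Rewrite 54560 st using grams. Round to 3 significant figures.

1 stone = 6350.29 grams.
Then 54560 × 6350.29 ≈ 3.46 × 10^8 g.

3.46 × 10^8 g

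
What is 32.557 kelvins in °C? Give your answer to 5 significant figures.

-240.59 degrees Celsius

K = °C + 273.15.
Applying the formula gives -240.59 °C.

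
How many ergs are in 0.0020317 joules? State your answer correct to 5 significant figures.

20317 erg

1 J = 1.00000e+7 erg.
Thus 0.0020317 × 1.00000e+7 ≈ 20317 erg.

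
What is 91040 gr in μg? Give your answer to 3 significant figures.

1 gr = 64798.9 μg.
91040 × 64798.9 ≈ 5.90e+9 μg.

5.90e+9 μg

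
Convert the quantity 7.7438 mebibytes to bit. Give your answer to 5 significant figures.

1 MiB = 8.38861 × 10^6 bit.
Then 7.7438 × 8.38861 × 10^6 ≈ 6.4960 × 10^7 bit.

6.4960 × 10^7 bits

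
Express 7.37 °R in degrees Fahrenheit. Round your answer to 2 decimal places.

°R = °F + 459.67.
Applying the formula gives -452.30 °F.

-452.30 °F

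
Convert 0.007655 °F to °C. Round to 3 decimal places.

-17.774 °C

°C = (°F − 32) × 5/9.
Applying the formula gives -17.774 °C.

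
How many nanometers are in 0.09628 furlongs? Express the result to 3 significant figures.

1.94 × 10^10 nanometers

1 furlong = 2.01168 × 10^11 nm.
0.09628 × 2.01168 × 10^11 ≈ 1.94 × 10^10 nm.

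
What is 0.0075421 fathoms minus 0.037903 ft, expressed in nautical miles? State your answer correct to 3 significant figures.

1.21 × 10^-6 nautical miles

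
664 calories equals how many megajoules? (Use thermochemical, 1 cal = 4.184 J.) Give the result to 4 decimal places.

0.0028 megajoules

1 cal = 4.18400e-6 megajoules.
Thus 664 × 4.18400e-6 ≈ 0.0028 MJ.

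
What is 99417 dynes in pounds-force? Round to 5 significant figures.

1 dyne = 2.24809 × 10^-6 lbf.
Then 99417 × 2.24809 × 10^-6 ≈ 0.22350 lbf.

0.22350 lbf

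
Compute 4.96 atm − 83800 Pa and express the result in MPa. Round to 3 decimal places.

4.96 atm = 0.502572 MPa and 83800 Pa = 0.0838000 MPa.
0.502572 − 0.0838000 ≈ 0.419 MPa.

0.419 MPa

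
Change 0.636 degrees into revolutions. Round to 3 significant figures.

1 ° = 0.00277778 rev.
Then 0.636 × 0.00277778 ≈ 0.00177 rev.

0.00177 rev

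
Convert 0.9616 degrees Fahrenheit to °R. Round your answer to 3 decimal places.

°R = °F + 459.67.
Applying the formula gives 460.632 °R.

460.632 °R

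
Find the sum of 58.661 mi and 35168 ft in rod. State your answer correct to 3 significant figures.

58.661 mi = 18771.5 rod and 35168 ft = 2131.39 rod.
18771.5 + 2131.39 ≈ 20900 rod.

20900 rod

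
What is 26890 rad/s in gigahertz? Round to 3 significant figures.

4.28 × 10^-6 GHz

1 rad/s = 1.59155 × 10^-10 gigahertz.
Then 26890 × 1.59155 × 10^-10 ≈ 4.28 × 10^-6 GHz.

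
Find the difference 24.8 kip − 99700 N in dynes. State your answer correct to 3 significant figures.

1.06 × 10^9 dyn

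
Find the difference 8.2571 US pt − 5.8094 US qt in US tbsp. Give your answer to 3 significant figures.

-108 US tbsp

8.2571 US pt = 264.227 US tbsp and 5.8094 US qt = 371.802 US tbsp.
264.227 − 371.802 ≈ -108 US tbsp.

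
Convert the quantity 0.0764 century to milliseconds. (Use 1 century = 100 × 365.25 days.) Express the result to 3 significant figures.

2.41 × 10^11 ms

1 century = 3.15576 × 10^12 milliseconds.
Thus 0.0764 × 3.15576 × 10^12 ≈ 2.41 × 10^11 ms.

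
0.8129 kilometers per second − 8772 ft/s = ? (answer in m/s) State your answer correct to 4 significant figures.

0.8129 km/s = 812.900 m/s and 8772 ft/s = 2673.71 m/s.
812.900 − 2673.71 ≈ -1861 m/s.

-1861 m/s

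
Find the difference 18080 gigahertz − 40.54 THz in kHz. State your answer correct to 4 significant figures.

18080 GHz = 1.80800e+10 kHz and 40.54 THz = 4.05400e+10 kHz.
1.80800e+10 − 4.05400e+10 ≈ -2.246e+10 kHz.

-2.246e+10 kHz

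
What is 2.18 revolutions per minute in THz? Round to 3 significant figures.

1 revolution per minute = 1.66667 × 10^-14 THz.
So 2.18 × 1.66667 × 10^-14 ≈ 3.63 × 10^-14 THz.

3.63 × 10^-14 THz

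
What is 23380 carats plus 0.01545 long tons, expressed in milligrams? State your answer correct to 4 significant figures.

23380 ct = 4.67600 × 10^6 mg and 0.01545 long ton = 1.56979 × 10^7 mg.
4.67600 × 10^6 + 1.56979 × 10^7 ≈ 2.037 × 10^7 mg.

2.037 × 10^7 mg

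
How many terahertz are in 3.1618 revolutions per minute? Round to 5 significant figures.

1 rpm = 1.66667e-14 THz.
Thus 3.1618 × 1.66667e-14 ≈ 5.2697e-14 THz.

5.2697e-14 terahertz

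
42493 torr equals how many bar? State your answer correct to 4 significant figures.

1 torr = 0.00133322 bar.
42493 × 0.00133322 ≈ 56.65 bar.

56.65 bar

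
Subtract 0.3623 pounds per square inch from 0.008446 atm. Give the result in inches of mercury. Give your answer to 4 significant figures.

-0.4849 inHg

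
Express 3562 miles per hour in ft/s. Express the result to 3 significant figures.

5220 feet per second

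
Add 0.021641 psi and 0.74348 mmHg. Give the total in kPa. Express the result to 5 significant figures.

0.021641 psi = 0.149209 kPa and 0.74348 mmHg = 0.0991225 kPa.
0.149209 + 0.0991225 ≈ 0.24833 kPa.

0.24833 kilopascals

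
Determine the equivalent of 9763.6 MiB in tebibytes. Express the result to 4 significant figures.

1 mebibyte = 9.53674 × 10^-7 TiB.
Thus 9763.6 × 9.53674 × 10^-7 ≈ 0.009311 TiB.

0.009311 TiB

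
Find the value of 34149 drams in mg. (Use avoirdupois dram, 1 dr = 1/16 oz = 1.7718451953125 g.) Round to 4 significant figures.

6.051e+7 milligrams

1 dr = 1771.85 milligrams.
Thus 34149 × 1771.85 ≈ 6.051e+7 mg.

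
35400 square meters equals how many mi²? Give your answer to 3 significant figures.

0.0137 square miles

1 square meter = 3.86102 × 10^-7 mi².
So 35400 × 3.86102 × 10^-7 ≈ 0.0137 mi².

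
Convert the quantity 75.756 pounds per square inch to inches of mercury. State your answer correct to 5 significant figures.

154.24 inches of mercury

1 pound per square inch = 2.03602 inHg.
75.756 × 2.03602 ≈ 154.24 inHg.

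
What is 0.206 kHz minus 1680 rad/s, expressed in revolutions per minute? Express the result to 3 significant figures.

0.206 kHz = 12360.0 rpm and 1680 rad/s = 16042.8 rpm.
12360.0 − 16042.8 ≈ -3680 rpm.

-3680 rpm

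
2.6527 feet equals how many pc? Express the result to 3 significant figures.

1 foot = 9.87790e-18 parsecs.
Thus 2.6527 × 9.87790e-18 ≈ 2.62e-17 pc.

2.62e-17 pc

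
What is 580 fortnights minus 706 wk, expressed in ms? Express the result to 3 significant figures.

580 fortnight = 7.01568 × 10^11 ms and 706 wk = 4.26989 × 10^11 ms.
7.01568 × 10^11 − 4.26989 × 10^11 ≈ 2.75 × 10^11 ms.

2.75 × 10^11 milliseconds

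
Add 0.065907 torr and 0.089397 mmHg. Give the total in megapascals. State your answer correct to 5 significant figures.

2.0705 × 10^-5 MPa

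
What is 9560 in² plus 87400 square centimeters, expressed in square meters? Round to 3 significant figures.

9560 in² = 6.16773 m² and 87400 cm² = 8.74000 m².
6.16773 + 8.74000 ≈ 14.9 m².

14.9 m²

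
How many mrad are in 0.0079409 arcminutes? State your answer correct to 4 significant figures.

0.002310 milliradians

1 arcmin = 0.290888 milliradians.
Then 0.0079409 × 0.290888 ≈ 0.002310 mrad.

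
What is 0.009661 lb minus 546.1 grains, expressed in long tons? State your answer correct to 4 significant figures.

-3.051 × 10^-5 long ton

0.009661 lb = 4.31295 × 10^-6 long ton and 546.1 gr = 3.48278 × 10^-5 long ton.
4.31295 × 10^-6 − 3.48278 × 10^-5 ≈ -3.051 × 10^-5 long ton.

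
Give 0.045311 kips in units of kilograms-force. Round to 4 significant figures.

20.55 kilograms-force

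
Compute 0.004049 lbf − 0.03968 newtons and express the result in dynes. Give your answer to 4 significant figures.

-2167 dynes

0.004049 lbf = 1801.08 dyn and 0.03968 N = 3968.00 dyn.
1801.08 − 3968.00 ≈ -2167 dyn.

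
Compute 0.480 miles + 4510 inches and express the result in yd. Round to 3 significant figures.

970 yd

0.480 mi = 844.800 yd and 4510 in = 125.278 yd.
844.800 + 125.278 ≈ 970 yd.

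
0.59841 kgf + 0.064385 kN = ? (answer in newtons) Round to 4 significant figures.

70.25 N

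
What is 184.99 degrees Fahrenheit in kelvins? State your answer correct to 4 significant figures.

K = (°F + 459.67) × 5/9.
Applying the formula gives 358.1 K.

358.1 K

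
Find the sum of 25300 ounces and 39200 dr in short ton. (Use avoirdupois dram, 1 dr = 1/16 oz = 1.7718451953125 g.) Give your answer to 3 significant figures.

0.867 short tons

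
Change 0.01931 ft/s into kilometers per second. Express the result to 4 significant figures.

5.886e-6 kilometers per second

1 foot per second = 0.000304800 kilometers per second.
Then 0.01931 × 0.000304800 ≈ 5.886e-6 km/s.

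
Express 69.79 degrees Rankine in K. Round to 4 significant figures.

38.77 kelvins

°R = K × 9/5.
Applying the formula gives 38.77 K.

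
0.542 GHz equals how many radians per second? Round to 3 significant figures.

3.41 × 10^9 radians per second

1 GHz = 6.28319 × 10^9 rad/s.
0.542 × 6.28319 × 10^9 ≈ 3.41 × 10^9 rad/s.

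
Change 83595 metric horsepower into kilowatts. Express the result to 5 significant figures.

61484 kilowatts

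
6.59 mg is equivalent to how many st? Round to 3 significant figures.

1.04 × 10^-6 st

1 milligram = 1.57473 × 10^-7 stone.
6.59 × 1.57473 × 10^-7 ≈ 1.04 × 10^-6 st.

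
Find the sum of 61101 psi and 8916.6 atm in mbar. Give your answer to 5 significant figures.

61101 psi = 4.21277 × 10^6 mbar and 8916.6 atm = 9.03474 × 10^6 mbar.
4.21277 × 10^6 + 9.03474 × 10^6 ≈ 1.3248 × 10^7 mbar.

1.3248 × 10^7 mbar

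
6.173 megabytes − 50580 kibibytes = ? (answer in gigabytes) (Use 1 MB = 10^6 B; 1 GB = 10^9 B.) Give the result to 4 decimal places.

-0.0456 gigabytes

6.173 MB = 0.00617300 GB and 50580 KiB = 0.0517939 GB.
0.00617300 − 0.0517939 ≈ -0.0456 GB.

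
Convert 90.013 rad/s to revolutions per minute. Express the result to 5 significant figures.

859.56 rpm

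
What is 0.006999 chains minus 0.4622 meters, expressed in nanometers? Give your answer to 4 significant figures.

0.006999 chain = 1.40797 × 10^8 nm and 0.4622 m = 4.62200 × 10^8 nm.
1.40797 × 10^8 − 4.62200 × 10^8 ≈ -3.214 × 10^8 nm.

-3.214 × 10^8 nm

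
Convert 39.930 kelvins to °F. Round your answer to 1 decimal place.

K = (°F + 459.67) × 5/9.
Applying the formula gives -387.8 °F.

-387.8 °F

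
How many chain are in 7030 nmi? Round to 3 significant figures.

647000 chain

1 nmi = 92.0624 chain.
So 7030 × 92.0624 ≈ 647000 chain.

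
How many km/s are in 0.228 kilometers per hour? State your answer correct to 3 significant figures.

6.33 × 10^-5 km/s

1 km/h = 0.000277778 km/s.
0.228 × 0.000277778 ≈ 6.33 × 10^-5 km/s.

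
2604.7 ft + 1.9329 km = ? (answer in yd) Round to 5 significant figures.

2982.1 yards

2604.7 ft = 868.233 yd and 1.9329 km = 2113.85 yd.
868.233 + 2113.85 ≈ 2982.1 yd.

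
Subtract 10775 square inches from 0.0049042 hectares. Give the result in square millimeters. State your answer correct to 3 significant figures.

4.21e+7 mm²

0.0049042 ha = 4.90420e+7 mm² and 10775 in² = 6.95160e+6 mm².
4.90420e+7 − 6.95160e+6 ≈ 4.21e+7 mm².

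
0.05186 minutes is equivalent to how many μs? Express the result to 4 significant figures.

3.112e+6 μs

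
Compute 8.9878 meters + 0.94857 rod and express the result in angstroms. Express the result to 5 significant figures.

1.3758 × 10^11 Å

8.9878 m = 8.98780 × 10^10 Å and 0.94857 rod = 4.77055 × 10^10 Å.
8.98780 × 10^10 + 4.77055 × 10^10 ≈ 1.3758 × 10^11 Å.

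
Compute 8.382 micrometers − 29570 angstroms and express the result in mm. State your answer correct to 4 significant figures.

8.382 μm = 0.00838200 mm and 29570 Å = 0.00295700 mm.
0.00838200 − 0.00295700 ≈ 0.005425 mm.

0.005425 millimeters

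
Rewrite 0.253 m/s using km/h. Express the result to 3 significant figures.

0.911 km/h

1 m/s = 3.60000 kilometers per hour.
Thus 0.253 × 3.60000 ≈ 0.911 km/h.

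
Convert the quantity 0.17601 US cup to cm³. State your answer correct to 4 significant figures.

41.64 cm³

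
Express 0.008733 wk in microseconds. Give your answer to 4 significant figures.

5.282e+9 microseconds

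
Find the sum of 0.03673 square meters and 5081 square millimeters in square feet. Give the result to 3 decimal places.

0.03673 m² = 0.395358 ft² and 5081 mm² = 0.0546914 ft².
0.395358 + 0.0546914 ≈ 0.450 ft².

0.450 square feet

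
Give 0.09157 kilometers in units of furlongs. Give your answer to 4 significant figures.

0.4552 furlong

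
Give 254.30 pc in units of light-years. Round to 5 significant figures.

829.42 light-years

1 pc = 3.261564 ly.
Then 254.30 × 3.261564 ≈ 829.42 ly.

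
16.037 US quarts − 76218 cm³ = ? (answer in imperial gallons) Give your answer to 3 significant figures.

16.037 US qt = 3.33840 imp gal and 76218 cm³ = 16.7656 imp gal.
3.33840 − 16.7656 ≈ -13.4 imp gal.

-13.4 imp gal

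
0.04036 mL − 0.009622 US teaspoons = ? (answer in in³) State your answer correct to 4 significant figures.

-0.0004312 cubic inches

0.04036 mL = 0.00246292 in³ and 0.009622 US tsp = 0.00289412 in³.
0.00246292 − 0.00289412 ≈ -0.0004312 in³.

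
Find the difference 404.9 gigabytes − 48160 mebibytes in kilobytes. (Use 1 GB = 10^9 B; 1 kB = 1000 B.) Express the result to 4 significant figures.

3.544e+8 kB

404.9 GB = 4.04900e+8 kB and 48160 MiB = 5.04994e+7 kB.
4.04900e+8 − 5.04994e+7 ≈ 3.544e+8 kB.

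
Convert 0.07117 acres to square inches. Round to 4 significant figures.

1 acre = 6.27264e+6 in².
0.07117 × 6.27264e+6 ≈ 446400 in².

446400 in²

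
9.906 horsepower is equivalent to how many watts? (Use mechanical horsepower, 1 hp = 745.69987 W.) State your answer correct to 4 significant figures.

7387 W

1 hp = 745.700 W.
Thus 9.906 × 745.700 ≈ 7387 W.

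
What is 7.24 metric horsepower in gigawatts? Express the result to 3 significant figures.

5.33e-6 gigawatts

1 PS = 7.35499e-7 GW.
So 7.24 × 7.35499e-7 ≈ 5.33e-6 GW.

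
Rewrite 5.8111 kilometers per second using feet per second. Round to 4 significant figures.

19070 ft/s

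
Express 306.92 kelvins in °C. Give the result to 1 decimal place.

33.8 °C

K = °C + 273.15.
Applying the formula gives 33.8 °C.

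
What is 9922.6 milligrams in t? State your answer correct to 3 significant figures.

9.92 × 10^-6 t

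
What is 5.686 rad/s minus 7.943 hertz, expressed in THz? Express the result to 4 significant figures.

5.686 rad/s = 9.04955 × 10^-13 THz and 7.943 Hz = 7.94300 × 10^-12 THz.
9.04955 × 10^-13 − 7.94300 × 10^-12 ≈ -7.038 × 10^-12 THz.

-7.038 × 10^-12 THz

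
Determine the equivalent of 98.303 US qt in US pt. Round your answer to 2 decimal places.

196.61 US pints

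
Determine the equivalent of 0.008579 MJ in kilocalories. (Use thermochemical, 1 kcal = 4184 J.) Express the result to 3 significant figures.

2.05 kilocalories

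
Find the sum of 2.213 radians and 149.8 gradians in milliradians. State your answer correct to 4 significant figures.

2.213 rad = 2213.00 mrad and 149.8 grad = 2353.05 mrad.
2213.00 + 2353.05 ≈ 4566 mrad.

4566 mrad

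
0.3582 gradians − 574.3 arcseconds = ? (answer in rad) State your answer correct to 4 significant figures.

0.3582 grad = 0.00562659 rad and 574.3 arcsec = 0.00278428 rad.
0.00562659 − 0.00278428 ≈ 0.002842 rad.

0.002842 rad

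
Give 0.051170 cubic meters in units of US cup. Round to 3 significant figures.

1 m³ = 4226.75 US cups.
Thus 0.051170 × 4226.75 ≈ 216 US cup.

216 US cup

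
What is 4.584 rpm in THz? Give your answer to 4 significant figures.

7.640e-14 terahertz

1 revolution per minute = 1.66667e-14 terahertz.
Then 4.584 × 1.66667e-14 ≈ 7.640e-14 THz.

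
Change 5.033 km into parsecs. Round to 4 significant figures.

1 kilometer = 3.24078 × 10^-14 pc.
Thus 5.033 × 3.24078 × 10^-14 ≈ 1.631 × 10^-13 pc.

1.631 × 10^-13 parsecs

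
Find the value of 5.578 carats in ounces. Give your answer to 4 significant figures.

0.03935 oz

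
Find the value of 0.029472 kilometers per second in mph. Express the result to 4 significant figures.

65.93 mph

1 km/s = 2236.94 mph.
0.029472 × 2236.94 ≈ 65.93 mph.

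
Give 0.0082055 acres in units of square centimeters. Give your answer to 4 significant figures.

332100 cm²

1 acre = 4.04686 × 10^7 cm².
So 0.0082055 × 4.04686 × 10^7 ≈ 332100 cm².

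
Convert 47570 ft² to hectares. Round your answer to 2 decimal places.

0.44 ha

1 square foot = 9.29030e-6 hectares.
47570 × 9.29030e-6 ≈ 0.44 ha.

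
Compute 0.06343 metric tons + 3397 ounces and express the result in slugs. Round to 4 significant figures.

10.95 slugs

0.06343 t = 4.34634 slug and 3397 oz = 6.59887 slug.
4.34634 + 6.59887 ≈ 10.95 slug.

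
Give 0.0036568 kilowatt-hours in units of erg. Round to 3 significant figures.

1 kilowatt-hour = 3.60000e+13 erg.
So 0.0036568 × 3.60000e+13 ≈ 1.32e+11 erg.

1.32e+11 erg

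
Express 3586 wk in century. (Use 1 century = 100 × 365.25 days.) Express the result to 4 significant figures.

0.6873 centuries

1 week = 0.000191650 centuries.
3586 × 0.000191650 ≈ 0.6873 century.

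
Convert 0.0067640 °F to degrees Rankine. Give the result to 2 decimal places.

°R = °F + 459.67.
Applying the formula gives 459.68 °R.

459.68 °R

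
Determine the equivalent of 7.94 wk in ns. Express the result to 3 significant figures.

4.80e+15 ns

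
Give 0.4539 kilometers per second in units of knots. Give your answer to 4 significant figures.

1 kilometer per second = 1943.84 kn.
0.4539 × 1943.84 ≈ 882.3 kn.

882.3 kn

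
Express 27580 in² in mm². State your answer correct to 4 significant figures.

1.779e+7 mm²

1 in² = 645.160 square millimeters.
Then 27580 × 645.160 ≈ 1.779e+7 mm².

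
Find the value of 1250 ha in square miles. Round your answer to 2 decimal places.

4.83 mi²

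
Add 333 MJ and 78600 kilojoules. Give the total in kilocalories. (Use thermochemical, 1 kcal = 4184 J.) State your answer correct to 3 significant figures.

98400 kilocalories

333 MJ = 79588.9 kcal and 78600 kJ = 18785.9 kcal.
79588.9 + 18785.9 ≈ 98400 kcal.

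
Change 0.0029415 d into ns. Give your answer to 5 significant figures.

2.5415 × 10^11 nanoseconds

1 d = 8.64000 × 10^13 nanoseconds.
Thus 0.0029415 × 8.64000 × 10^13 ≈ 2.5415 × 10^11 ns.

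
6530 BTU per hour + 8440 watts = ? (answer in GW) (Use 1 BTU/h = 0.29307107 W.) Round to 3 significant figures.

1.04 × 10^-5 GW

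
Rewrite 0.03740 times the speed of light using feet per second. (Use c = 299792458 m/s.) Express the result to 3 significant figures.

3.68e+7 feet per second

1 c = 9.83571e+8 ft/s.
So 0.03740 × 9.83571e+8 ≈ 3.68e+7 ft/s.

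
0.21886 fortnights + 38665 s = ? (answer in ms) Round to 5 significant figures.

3.0340e+8 milliseconds

0.21886 fortnight = 2.64733e+8 ms and 38665 s = 3.86650e+7 ms.
2.64733e+8 + 3.86650e+7 ≈ 3.0340e+8 ms.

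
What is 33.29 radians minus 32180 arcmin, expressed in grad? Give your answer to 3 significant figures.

1520 gradians

33.29 rad = 2119.31 grad and 32180 arcmin = 595.926 grad.
2119.31 − 595.926 ≈ 1520 grad.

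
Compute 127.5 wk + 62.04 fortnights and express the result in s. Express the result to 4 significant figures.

1.522 × 10^8 seconds

127.5 wk = 7.71120 × 10^7 s and 62.04 fortnight = 7.50436 × 10^7 s.
7.71120 × 10^7 + 7.50436 × 10^7 ≈ 1.522 × 10^8 s.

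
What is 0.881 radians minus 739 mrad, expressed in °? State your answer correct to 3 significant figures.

8.14 degrees

0.881 rad = 50.4776 ° and 739 mrad = 42.3416 °.
50.4776 − 42.3416 ≈ 8.14 °.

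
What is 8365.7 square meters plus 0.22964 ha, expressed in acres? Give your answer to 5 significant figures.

8365.7 m² = 2.06721 acre and 0.22964 ha = 0.567453 acre.
2.06721 + 0.567453 ≈ 2.6347 acre.

2.6347 acre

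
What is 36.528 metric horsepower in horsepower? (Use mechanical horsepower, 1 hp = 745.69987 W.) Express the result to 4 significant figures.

36.03 hp

1 PS = 0.986320 hp.
So 36.528 × 0.986320 ≈ 36.03 hp.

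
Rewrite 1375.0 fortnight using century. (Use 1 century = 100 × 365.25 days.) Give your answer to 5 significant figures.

0.52704 centuries

1 fortnight = 0.000383299 centuries.
Thus 1375.0 × 0.000383299 ≈ 0.52704 century.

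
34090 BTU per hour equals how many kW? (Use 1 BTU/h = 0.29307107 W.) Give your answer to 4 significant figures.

9.991 kW

1 BTU per hour = 0.000293071 kW.
Thus 34090 × 0.000293071 ≈ 9.991 kW.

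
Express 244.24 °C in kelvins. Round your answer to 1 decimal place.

517.4 K

K = °C + 273.15.
Applying the formula gives 517.4 K.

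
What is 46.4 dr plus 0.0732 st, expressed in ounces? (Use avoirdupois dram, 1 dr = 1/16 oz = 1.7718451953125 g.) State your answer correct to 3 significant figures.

19.3 oz

46.4 dr = 2.90000 oz and 0.0732 st = 16.3968 oz.
2.90000 + 16.3968 ≈ 19.3 oz.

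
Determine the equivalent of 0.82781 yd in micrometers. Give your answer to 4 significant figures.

1 yard = 914400 μm.
So 0.82781 × 914400 ≈ 756900 μm.

756900 micrometers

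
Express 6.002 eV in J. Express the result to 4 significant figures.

9.616 × 10^-19 J

1 eV = 1.60218 × 10^-19 J.
Thus 6.002 × 1.60218 × 10^-19 ≈ 9.616 × 10^-19 J.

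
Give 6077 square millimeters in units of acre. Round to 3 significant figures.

1.50e-6 acre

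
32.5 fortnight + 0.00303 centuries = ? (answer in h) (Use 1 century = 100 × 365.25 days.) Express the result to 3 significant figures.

13600 hours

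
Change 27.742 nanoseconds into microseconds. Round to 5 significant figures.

0.027742 μs

1 nanosecond = 0.00100000 microseconds.
So 27.742 × 0.00100000 ≈ 0.027742 μs.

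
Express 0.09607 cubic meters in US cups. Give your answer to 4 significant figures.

1 m³ = 4226.75 US cup.
So 0.09607 × 4226.75 ≈ 406.1 US cup.

406.1 US cup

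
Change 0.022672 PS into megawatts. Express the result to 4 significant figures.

1.668 × 10^-5 megawatts

1 metric horsepower = 0.000735499 MW.
Then 0.022672 × 0.000735499 ≈ 1.668 × 10^-5 MW.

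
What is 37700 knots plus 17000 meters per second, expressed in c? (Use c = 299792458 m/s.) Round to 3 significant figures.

0.000121 c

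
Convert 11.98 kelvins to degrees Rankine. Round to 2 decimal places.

21.56 °R

°R = K × 9/5.
Applying the formula gives 21.56 °R.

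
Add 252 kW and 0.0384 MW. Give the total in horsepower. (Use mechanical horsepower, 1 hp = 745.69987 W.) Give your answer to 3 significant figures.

252 kW = 337.938 hp and 0.0384 MW = 51.4952 hp.
337.938 + 51.4952 ≈ 389 hp.

389 hp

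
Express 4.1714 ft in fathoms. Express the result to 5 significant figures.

0.69523 fathom

1 foot = 0.166667 fathoms.
So 4.1714 × 0.166667 ≈ 0.69523 fathom.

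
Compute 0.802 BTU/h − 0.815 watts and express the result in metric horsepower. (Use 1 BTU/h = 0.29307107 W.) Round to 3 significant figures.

0.802 BTU/h = 0.000319570 PS and 0.815 W = 0.00110809 PS.
0.000319570 − 0.00110809 ≈ -0.000789 PS.

-0.000789 metric horsepower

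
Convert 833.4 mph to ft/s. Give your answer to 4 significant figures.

1222 feet per second

1 mile per hour = 1.46667 feet per second.
Then 833.4 × 1.46667 ≈ 1222 ft/s.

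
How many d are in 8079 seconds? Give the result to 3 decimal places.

0.094 d

1 second = 1.15741e-5 d.
So 8079 × 1.15741e-5 ≈ 0.094 d.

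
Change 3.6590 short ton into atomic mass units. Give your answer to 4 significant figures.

1.999e+30 u

1 short ton = 5.46319e+29 u.
Thus 3.6590 × 5.46319e+29 ≈ 1.999e+30 u.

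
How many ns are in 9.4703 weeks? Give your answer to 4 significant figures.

5.728e+15 ns

1 week = 6.04800e+14 nanoseconds.
Thus 9.4703 × 6.04800e+14 ≈ 5.728e+15 ns.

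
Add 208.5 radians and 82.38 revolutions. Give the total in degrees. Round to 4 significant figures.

41600 degrees

208.5 rad = 11946.2 ° and 82.38 rev = 29656.8 °.
11946.2 + 29656.8 ≈ 41600 °.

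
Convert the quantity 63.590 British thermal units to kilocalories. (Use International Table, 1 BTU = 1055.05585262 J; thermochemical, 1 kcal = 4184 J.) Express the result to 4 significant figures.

16.04 kilocalories

1 BTU = 0.252164 kcal.
Thus 63.590 × 0.252164 ≈ 16.04 kcal.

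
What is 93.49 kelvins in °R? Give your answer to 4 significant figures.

°R = K × 9/5.
Applying the formula gives 168.3 °R.

168.3 °R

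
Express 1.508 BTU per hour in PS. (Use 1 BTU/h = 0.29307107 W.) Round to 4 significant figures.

0.0006009 PS

1 BTU per hour = 0.000398466 PS.
So 1.508 × 0.000398466 ≈ 0.0006009 PS.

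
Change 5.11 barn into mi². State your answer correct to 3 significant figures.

1 barn = 3.86102 × 10^-35 mi².
So 5.11 × 3.86102 × 10^-35 ≈ 1.97 × 10^-34 mi².

1.97 × 10^-34 square miles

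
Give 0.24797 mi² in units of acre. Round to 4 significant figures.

158.7 acres

1 mi² = 640.000 acres.
So 0.24797 × 640.000 ≈ 158.7 acre.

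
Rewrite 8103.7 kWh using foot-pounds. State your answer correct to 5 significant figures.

2.1517e+10 ft·lbf

1 kilowatt-hour = 2.65522e+6 ft·lbf.
Thus 8103.7 × 2.65522e+6 ≈ 2.1517e+10 ft·lbf.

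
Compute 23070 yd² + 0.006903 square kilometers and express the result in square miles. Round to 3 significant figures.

0.0101 square miles

23070 yd² = 0.00744770 mi² and 0.006903 km² = 0.00266526 mi².
0.00744770 + 0.00266526 ≈ 0.0101 mi².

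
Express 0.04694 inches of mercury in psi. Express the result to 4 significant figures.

0.02305 psi

1 inch of mercury = 0.491154 psi.
So 0.04694 × 0.491154 ≈ 0.02305 psi.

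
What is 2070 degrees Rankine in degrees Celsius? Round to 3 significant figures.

877 °C

°R = (°C + 273.15) × 9/5.
Applying the formula gives 877 °C.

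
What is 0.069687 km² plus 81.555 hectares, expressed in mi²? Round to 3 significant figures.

0.069687 km² = 0.0269063 mi² and 81.555 ha = 0.314886 mi².
0.0269063 + 0.314886 ≈ 0.342 mi².

0.342 mi²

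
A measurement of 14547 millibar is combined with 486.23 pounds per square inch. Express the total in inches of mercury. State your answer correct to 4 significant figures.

1420 inHg

14547 mbar = 429.573 inHg and 486.23 psi = 989.974 inHg.
429.573 + 989.974 ≈ 1420 inHg.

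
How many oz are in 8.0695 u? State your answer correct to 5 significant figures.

4.7266e-25 oz

1 atomic mass unit = 5.85738e-26 ounces.
Then 8.0695 × 5.85738e-26 ≈ 4.7266e-25 oz.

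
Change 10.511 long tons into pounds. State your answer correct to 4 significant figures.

1 long ton = 2240.00 lb.
Thus 10.511 × 2240.00 ≈ 23540 lb.

23540 pounds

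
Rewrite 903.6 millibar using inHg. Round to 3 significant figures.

1 millibar = 0.0295300 inches of mercury.
903.6 × 0.0295300 ≈ 26.7 inHg.

26.7 inHg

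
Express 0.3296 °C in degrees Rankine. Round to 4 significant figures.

492.3 degrees Rankine

°R = (°C + 273.15) × 9/5.
Applying the formula gives 492.3 °R.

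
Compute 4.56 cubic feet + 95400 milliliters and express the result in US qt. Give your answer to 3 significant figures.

237 US quarts

4.56 ft³ = 136.445 US qt and 95400 mL = 100.808 US qt.
136.445 + 100.808 ≈ 237 US qt.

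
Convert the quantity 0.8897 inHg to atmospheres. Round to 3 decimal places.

1 inch of mercury = 0.0334211 atmospheres.
Thus 0.8897 × 0.0334211 ≈ 0.030 atm.

0.030 atm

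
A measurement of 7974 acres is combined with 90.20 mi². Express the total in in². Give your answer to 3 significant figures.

4.12 × 10^11 in²

7974 acre = 5.00180 × 10^10 in² and 90.20 mi² = 3.62107 × 10^11 in².
5.00180 × 10^10 + 3.62107 × 10^11 ≈ 4.12 × 10^11 in².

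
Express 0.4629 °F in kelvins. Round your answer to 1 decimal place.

K = (°F + 459.67) × 5/9.
Applying the formula gives 255.6 K.

255.6 kelvins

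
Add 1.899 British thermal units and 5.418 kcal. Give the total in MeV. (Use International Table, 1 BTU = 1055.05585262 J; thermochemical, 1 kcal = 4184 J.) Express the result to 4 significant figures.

1.899 BTU = 1.25052e+16 MeV and 5.418 kcal = 1.41488e+17 MeV.
1.25052e+16 + 1.41488e+17 ≈ 1.540e+17 MeV.

1.540e+17 MeV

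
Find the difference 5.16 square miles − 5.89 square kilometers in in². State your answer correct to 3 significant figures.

1.16 × 10^10 square inches

5.16 mi² = 2.07148 × 10^10 in² and 5.89 km² = 9.12952 × 10^9 in².
2.07148 × 10^10 − 9.12952 × 10^9 ≈ 1.16 × 10^10 in².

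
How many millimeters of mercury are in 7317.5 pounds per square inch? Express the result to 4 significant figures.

378400 mmHg

1 pound per square inch = 51.7149 mmHg.
Thus 7317.5 × 51.7149 ≈ 378400 mmHg.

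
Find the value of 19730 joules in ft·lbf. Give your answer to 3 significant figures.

1 joule = 0.737562 ft·lbf.
Thus 19730 × 0.737562 ≈ 14600 ft·lbf.

14600 foot-pounds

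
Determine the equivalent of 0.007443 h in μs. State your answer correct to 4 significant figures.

1 hour = 3.60000 × 10^9 μs.
So 0.007443 × 3.60000 × 10^9 ≈ 2.679 × 10^7 μs.

2.679 × 10^7 μs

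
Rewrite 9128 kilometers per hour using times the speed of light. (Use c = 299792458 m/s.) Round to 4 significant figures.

1 km/h = 9.26567 × 10^-10 c.
9128 × 9.26567 × 10^-10 ≈ 8.458 × 10^-6 c.

8.458 × 10^-6 c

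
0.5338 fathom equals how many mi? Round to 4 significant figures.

0.0006066 mi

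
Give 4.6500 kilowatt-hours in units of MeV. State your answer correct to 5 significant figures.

1 kWh = 2.24694e+19 megaelectronvolts.
Thus 4.6500 × 2.24694e+19 ≈ 1.0448e+20 MeV.

1.0448e+20 MeV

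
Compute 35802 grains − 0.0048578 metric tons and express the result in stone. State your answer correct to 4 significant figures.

-0.3996 st

35802 gr = 0.365327 st and 0.0048578 t = 0.764973 st.
0.365327 − 0.764973 ≈ -0.3996 st.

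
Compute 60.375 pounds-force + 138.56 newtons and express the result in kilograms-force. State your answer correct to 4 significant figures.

60.375 lbf = 27.3856 kgf and 138.56 N = 14.1292 kgf.
27.3856 + 14.1292 ≈ 41.51 kgf.

41.51 kgf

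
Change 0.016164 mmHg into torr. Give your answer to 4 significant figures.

1 millimeter of mercury = 1.00000 torr.
So 0.016164 × 1.00000 ≈ 0.01616 torr.

0.01616 torr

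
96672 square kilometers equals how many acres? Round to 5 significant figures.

2.3888 × 10^7 acre

1 km² = 247.105 acres.
96672 × 247.105 ≈ 2.3888 × 10^7 acre.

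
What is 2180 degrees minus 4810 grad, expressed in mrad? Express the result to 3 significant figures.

-37500 milliradians

2180 ° = 38048.2 mrad and 4810 grad = 75555.3 mrad.
38048.2 − 75555.3 ≈ -37500 mrad.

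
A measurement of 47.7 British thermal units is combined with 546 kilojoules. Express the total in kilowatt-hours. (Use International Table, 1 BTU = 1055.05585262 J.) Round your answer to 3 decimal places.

0.166 kilowatt-hours

47.7 BTU = 0.0139795 kWh and 546 kJ = 0.151667 kWh.
0.0139795 + 0.151667 ≈ 0.166 kWh.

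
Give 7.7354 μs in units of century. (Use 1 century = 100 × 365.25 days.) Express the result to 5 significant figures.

1 microsecond = 3.16881e-16 century.
Then 7.7354 × 3.16881e-16 ≈ 2.4512e-15 century.

2.4512e-15 century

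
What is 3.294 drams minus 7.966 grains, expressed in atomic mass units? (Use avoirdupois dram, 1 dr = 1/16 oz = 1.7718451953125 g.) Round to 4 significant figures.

3.204e+24 u

3.294 dr = 3.51480e+24 u and 7.966 gr = 3.10856e+23 u.
3.51480e+24 − 3.10856e+23 ≈ 3.204e+24 u.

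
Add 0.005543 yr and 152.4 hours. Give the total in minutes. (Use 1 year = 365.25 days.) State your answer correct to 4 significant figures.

0.005543 yr = 2915.40 min and 152.4 h = 9144.00 min.
2915.40 + 9144.00 ≈ 12060 min.

12060 minutes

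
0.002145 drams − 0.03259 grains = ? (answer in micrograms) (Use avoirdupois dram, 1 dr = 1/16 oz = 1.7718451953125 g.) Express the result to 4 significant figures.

1689 micrograms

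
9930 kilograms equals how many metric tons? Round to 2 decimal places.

9.93 metric tons

1 kilogram = 0.00100000 metric tons.
9930 × 0.00100000 ≈ 9.93 t.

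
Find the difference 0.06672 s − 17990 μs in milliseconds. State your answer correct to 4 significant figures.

0.06672 s = 66.7200 ms and 17990 μs = 17.9900 ms.
66.7200 − 17.9900 ≈ 48.73 ms.

48.73 ms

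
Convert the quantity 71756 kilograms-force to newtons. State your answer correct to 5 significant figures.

1 kilogram-force = 9.80665 N.
71756 × 9.80665 ≈ 703690 N.

703690 N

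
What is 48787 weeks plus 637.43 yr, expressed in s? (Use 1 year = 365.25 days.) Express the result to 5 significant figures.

4.9622 × 10^10 seconds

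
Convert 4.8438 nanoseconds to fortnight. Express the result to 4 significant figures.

4.004 × 10^-15 fortnights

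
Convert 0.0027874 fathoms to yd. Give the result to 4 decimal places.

0.0056 yards

1 fathom = 2.00000 yd.
0.0027874 × 2.00000 ≈ 0.0056 yd.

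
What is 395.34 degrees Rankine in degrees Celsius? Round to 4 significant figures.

-53.52 °C

°R = (°C + 273.15) × 9/5.
Applying the formula gives -53.52 °C.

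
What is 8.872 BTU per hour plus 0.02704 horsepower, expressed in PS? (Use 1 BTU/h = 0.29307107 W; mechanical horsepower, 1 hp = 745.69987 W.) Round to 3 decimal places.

0.031 PS

8.872 BTU/h = 0.00353519 PS and 0.02704 hp = 0.0274150 PS.
0.00353519 + 0.0274150 ≈ 0.031 PS.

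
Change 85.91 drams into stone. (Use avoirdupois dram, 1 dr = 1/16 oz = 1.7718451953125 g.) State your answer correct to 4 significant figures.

0.02397 st

1 dr = 0.000279018 stone.
Thus 85.91 × 0.000279018 ≈ 0.02397 st.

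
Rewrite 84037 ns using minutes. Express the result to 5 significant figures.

1.4006 × 10^-6 minutes

1 ns = 1.66667 × 10^-11 min.
Then 84037 × 1.66667 × 10^-11 ≈ 1.4006 × 10^-6 min.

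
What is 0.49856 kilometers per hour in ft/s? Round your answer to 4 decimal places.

1 km/h = 0.911344 feet per second.
So 0.49856 × 0.911344 ≈ 0.4544 ft/s.

0.4544 feet per second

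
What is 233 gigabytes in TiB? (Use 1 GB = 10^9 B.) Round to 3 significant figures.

1 gigabyte = 0.000909495 tebibytes.
So 233 × 0.000909495 ≈ 0.212 TiB.

0.212 TiB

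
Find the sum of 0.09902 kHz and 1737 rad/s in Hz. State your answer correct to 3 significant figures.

0.09902 kHz = 99.0200 Hz and 1737 rad/s = 276.452 Hz.
99.0200 + 276.452 ≈ 375 Hz.

375 Hz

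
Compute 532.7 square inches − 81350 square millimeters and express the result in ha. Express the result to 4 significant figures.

2.623e-5 hectares

532.7 in² = 3.43677e-5 ha and 81350 mm² = 8.13500e-6 ha.
3.43677e-5 − 8.13500e-6 ≈ 2.623e-5 ha.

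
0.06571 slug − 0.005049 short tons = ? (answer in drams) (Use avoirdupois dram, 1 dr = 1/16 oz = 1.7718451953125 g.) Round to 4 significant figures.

0.06571 slug = 541.224 dr and 0.005049 short ton = 2585.09 dr.
541.224 − 2585.09 ≈ -2044 dr.

-2044 dr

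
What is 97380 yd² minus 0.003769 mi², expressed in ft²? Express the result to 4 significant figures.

771300 ft²

97380 yd² = 876420 ft² and 0.003769 mi² = 105074 ft².
876420 − 105074 ≈ 771300 ft².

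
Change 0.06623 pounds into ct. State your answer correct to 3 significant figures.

1 lb = 2267.96 carats.
Then 0.06623 × 2267.96 ≈ 150 ct.

150 ct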